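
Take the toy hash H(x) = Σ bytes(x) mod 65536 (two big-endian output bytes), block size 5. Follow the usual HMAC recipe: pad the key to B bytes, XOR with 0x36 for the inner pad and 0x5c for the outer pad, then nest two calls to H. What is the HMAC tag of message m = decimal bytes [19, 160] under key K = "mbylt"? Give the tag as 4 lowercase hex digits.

Key "mbylt" = 6d 62 79 6c 74 is exactly B = 5 bytes: K' = 6d 62 79 6c 74.
K' ⊕ ipad = 5b 54 4f 5a 42.  K' ⊕ opad = 31 3e 25 30 28.
Inner input = (K'⊕ipad) ∥ m = 5b 54 4f 5a 42 ∥ 13 a0.
Inner hash: sum = 91+84+79+90+66+19+160 = 589 → 02 4d.
Outer input = (K'⊕opad) ∥ inner = 31 3e 25 30 28 ∥ 02 4d.
Outer hash (tag): sum = 49+62+37+48+40+2+77 = 315 → 01 3b.

013b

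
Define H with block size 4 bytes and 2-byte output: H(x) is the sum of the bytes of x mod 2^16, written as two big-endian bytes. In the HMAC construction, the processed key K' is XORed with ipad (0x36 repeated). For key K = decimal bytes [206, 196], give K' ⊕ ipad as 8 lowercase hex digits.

Key decimal bytes [206, 196] = ce c4 is 2 bytes ≤ B = 4; zero-pad to 4 bytes: K' = ce c4 00 00.
XOR each byte with 0x36: ce⊕36=f8, c4⊕36=f2, 00⊕36=36, 00⊕36=36.

f8f23636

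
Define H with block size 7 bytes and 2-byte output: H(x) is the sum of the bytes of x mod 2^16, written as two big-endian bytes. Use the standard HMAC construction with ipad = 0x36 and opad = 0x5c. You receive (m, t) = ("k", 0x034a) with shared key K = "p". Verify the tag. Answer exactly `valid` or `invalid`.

valid

Key "p" = 70 is 1 byte ≤ B = 7; zero-pad to 7 bytes: K' = 70 00 00 00 00 00 00.
K' ⊕ ipad = 46 36 36 36 36 36 36; K' ⊕ opad = 2c 5c 5c 5c 5c 5c 5c.
Inner hash: sum = 70+54+54+54+54+54+54+107 = 501 → 01 f5.
Outer hash (recomputed tag): sum = 44+92+92+92+92+92+92+1+245 = 842 → 03 4a.
Recomputed tag = 034a; claimed = 034a → match.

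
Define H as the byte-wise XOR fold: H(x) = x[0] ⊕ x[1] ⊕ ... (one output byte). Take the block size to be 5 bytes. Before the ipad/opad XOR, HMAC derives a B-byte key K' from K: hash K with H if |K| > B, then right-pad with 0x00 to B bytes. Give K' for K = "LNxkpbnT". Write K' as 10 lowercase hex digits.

3900000000

|K| = 8 > B = 5, so first hash the key.
H(K): XOR 4c⊕4e⊕78⊕6b⊕70⊕62⊕6e⊕54 = 39.
Zero-pad H(K) = 39 to 5 bytes: K' = 39 00 00 00 00.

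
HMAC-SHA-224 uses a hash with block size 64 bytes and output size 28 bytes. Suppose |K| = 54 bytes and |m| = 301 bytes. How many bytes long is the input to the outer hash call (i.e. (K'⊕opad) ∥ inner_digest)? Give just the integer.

Key is 54 ≤ 64 bytes, zero-padded: |K'| = 64.
Outer input = (K'⊕opad) ∥ H(inner) → 64 + 28 = 92 bytes.

92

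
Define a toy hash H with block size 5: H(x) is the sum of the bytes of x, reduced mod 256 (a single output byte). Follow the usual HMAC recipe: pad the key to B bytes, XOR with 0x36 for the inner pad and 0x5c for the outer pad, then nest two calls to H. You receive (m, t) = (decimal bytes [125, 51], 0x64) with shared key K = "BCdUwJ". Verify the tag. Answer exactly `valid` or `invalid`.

valid

Key "BCdUwJ" = 42 43 64 55 77 4a is 6 bytes > B = 5, so hash it first: H(key) = ff, then zero-pad to 5 bytes: K' = ff 00 00 00 00.
K' ⊕ ipad = c9 36 36 36 36; K' ⊕ opad = a3 5c 5c 5c 5c.
Inner hash: sum = 201+54+54+54+54+125+51 = 593; mod 256 = 81 → 51.
Outer hash (recomputed tag): sum = 163+92+92+92+92+81 = 612; mod 256 = 100 → 64.
Recomputed tag = 64; claimed = 64 → match.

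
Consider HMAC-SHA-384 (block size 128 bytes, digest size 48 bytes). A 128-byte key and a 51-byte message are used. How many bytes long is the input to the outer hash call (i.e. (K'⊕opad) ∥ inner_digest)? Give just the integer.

176

Key is 128 ≤ 128 bytes, zero-padded: |K'| = 128.
Outer input = (K'⊕opad) ∥ H(inner) → 128 + 48 = 176 bytes.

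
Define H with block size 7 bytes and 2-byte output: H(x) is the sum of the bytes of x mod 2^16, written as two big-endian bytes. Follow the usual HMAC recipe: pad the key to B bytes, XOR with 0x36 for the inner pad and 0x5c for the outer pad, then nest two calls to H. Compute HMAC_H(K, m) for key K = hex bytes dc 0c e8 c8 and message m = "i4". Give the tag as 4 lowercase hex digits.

036f

Key hex bytes dc 0c e8 c8 is 4 bytes ≤ B = 7; zero-pad to 7 bytes: K' = dc 0c e8 c8 00 00 00.
K' ⊕ ipad = ea 3a de fe 36 36 36.  K' ⊕ opad = 80 50 b4 94 5c 5c 5c.
Inner input = (K'⊕ipad) ∥ m = ea 3a de fe 36 36 36 ∥ 69 34.
Inner hash: sum = 234+58+222+254+54+54+54+105+52 = 1087 → 04 3f.
Outer input = (K'⊕opad) ∥ inner = 80 50 b4 94 5c 5c 5c ∥ 04 3f.
Outer hash (tag): sum = 128+80+180+148+92+92+92+4+63 = 879 → 03 6f.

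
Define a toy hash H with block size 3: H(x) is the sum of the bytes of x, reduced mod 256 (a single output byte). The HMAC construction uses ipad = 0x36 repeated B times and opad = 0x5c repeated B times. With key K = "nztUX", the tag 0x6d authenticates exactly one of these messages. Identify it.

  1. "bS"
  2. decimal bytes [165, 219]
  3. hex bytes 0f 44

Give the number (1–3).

1

Key "nztUX" = 6e 7a 74 55 58 is 5 bytes > B = 3, so hash it first: H(key) = 09, then zero-pad to 3 bytes: K' = 09 00 00.
K' ⊕ ipad = 3f 36 36; K' ⊕ opad = 55 5c 5c.
m1: inner = H(3f 36 36 62 53) = 60; tag = H(55 5c 5c 60) = 6d ← matches
m2: inner = H(3f 36 36 a5 db) = 2b; tag = H(55 5c 5c 2b) = 38
m3: inner = H(3f 36 36 0f 44) = fe; tag = H(55 5c 5c fe) = 0b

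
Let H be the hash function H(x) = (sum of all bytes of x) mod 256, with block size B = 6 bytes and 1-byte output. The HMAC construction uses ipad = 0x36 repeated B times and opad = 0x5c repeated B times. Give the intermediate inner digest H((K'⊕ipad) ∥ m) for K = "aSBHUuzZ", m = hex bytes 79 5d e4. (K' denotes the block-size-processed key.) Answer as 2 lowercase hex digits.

Key "aSBHUuzZ" = 61 53 42 48 55 75 7a 5a is 8 bytes > B = 6, so hash it first: H(key) = dc, then zero-pad to 6 bytes: K' = dc 00 00 00 00 00.
K' ⊕ ipad = ea 36 36 36 36 36.
Inner input = ea 36 36 36 36 36 ∥ 79 5d e4.
Inner hash: sum = 234+54+54+54+54+54+121+93+228 = 946; mod 256 = 178 → b2.

b2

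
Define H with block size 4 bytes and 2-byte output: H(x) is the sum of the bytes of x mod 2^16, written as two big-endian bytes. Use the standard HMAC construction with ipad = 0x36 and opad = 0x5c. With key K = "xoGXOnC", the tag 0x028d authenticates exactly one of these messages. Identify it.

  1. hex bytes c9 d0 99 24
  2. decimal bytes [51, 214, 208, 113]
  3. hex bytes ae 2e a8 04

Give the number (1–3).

Key "xoGXOnC" = 78 6f 47 58 4f 6e 43 is 7 bytes > B = 4, so hash it first: H(key) = 02 86, then zero-pad to 4 bytes: K' = 02 86 00 00.
K' ⊕ ipad = 34 b0 36 36; K' ⊕ opad = 5e da 5c 5c.
m1: inner = H(34 b0 36 36 c9 d0 99 24) = 03 a6; tag = H(5e da 5c 5c 03 a6) = 0299
m2: inner = H(34 b0 36 36 33 d6 d0 71) = 03 9a; tag = H(5e da 5c 5c 03 9a) = 028d ← matches
m3: inner = H(34 b0 36 36 ae 2e a8 04) = 02 d8; tag = H(5e da 5c 5c 02 d8) = 02ca

2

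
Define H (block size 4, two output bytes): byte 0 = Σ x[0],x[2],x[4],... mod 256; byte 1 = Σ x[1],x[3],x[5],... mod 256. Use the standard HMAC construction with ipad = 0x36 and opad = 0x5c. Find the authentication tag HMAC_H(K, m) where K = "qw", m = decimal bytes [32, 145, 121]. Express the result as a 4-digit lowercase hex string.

Key "qw" = 71 77 is 2 bytes ≤ B = 4; zero-pad to 4 bytes: K' = 71 77 00 00.
K' ⊕ ipad = 47 41 36 36.  K' ⊕ opad = 2d 2b 5c 5c.
Inner input = (K'⊕ipad) ∥ m = 47 41 36 36 ∥ 20 91 79.
Inner hash: even-index sum = 278 mod 256 = 22; odd-index sum = 264 mod 256 = 8 → 16 08.
Outer input = (K'⊕opad) ∥ inner = 2d 2b 5c 5c ∥ 16 08.
Outer hash (tag): even-index sum = 159 mod 256 = 159; odd-index sum = 143 mod 256 = 143 → 9f 8f.

9f8f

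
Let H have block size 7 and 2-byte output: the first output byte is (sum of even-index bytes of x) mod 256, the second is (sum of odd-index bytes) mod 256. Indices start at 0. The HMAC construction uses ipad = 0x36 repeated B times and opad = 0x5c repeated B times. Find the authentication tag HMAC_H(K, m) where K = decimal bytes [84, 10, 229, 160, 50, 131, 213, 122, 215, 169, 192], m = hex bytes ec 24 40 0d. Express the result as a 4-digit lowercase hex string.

9d78

Key decimal bytes [84, 10, 229, 160, 50, 131, 213, 122, 215, 169, 192] = 54 0a e5 a0 32 83 d5 7a d7 a9 c0 is 11 bytes > B = 7, so hash it first: H(key) = d7 50, then zero-pad to 7 bytes: K' = d7 50 00 00 00 00 00.
K' ⊕ ipad = e1 66 36 36 36 36 36.  K' ⊕ opad = 8b 0c 5c 5c 5c 5c 5c.
Inner input = (K'⊕ipad) ∥ m = e1 66 36 36 36 36 36 ∥ ec 24 40 0d.
Inner hash: even-index sum = 436 mod 256 = 180; odd-index sum = 510 mod 256 = 254 → b4 fe.
Outer input = (K'⊕opad) ∥ inner = 8b 0c 5c 5c 5c 5c 5c ∥ b4 fe.
Outer hash (tag): even-index sum = 669 mod 256 = 157; odd-index sum = 376 mod 256 = 120 → 9d 78.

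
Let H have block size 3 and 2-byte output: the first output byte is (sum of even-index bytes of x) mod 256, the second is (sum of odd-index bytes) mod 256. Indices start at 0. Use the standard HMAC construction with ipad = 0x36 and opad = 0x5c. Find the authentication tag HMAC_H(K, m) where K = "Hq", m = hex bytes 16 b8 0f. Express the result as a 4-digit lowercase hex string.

Key "Hq" = 48 71 is 2 bytes ≤ B = 3; zero-pad to 3 bytes: K' = 48 71 00.
K' ⊕ ipad = 7e 47 36.  K' ⊕ opad = 14 2d 5c.
Inner input = (K'⊕ipad) ∥ m = 7e 47 36 ∥ 16 b8 0f.
Inner hash: even-index sum = 364 mod 256 = 108; odd-index sum = 108 mod 256 = 108 → 6c 6c.
Outer input = (K'⊕opad) ∥ inner = 14 2d 5c ∥ 6c 6c.
Outer hash (tag): even-index sum = 220 mod 256 = 220; odd-index sum = 153 mod 256 = 153 → dc 99.

dc99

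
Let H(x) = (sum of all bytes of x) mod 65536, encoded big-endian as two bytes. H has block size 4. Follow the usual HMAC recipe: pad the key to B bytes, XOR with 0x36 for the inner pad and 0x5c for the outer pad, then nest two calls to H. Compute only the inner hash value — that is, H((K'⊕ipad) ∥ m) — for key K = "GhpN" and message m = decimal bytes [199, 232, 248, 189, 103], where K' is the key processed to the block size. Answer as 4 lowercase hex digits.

Key "GhpN" = 47 68 70 4e is exactly B = 4 bytes: K' = 47 68 70 4e.
K' ⊕ ipad = 71 5e 46 78.
Inner input = 71 5e 46 78 ∥ c7 e8 f8 bd 67.
Inner hash: sum = 113+94+70+120+199+232+248+189+103 = 1368 → 05 58.

0558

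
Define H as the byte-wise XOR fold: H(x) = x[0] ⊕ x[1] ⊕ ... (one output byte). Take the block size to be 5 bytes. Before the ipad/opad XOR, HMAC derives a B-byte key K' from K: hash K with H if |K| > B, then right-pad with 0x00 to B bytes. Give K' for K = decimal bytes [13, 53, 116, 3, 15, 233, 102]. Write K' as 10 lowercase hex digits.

cf00000000

|K| = 7 > B = 5, so first hash the key.
H(K): XOR 0d⊕35⊕74⊕03⊕0f⊕e9⊕66 = cf.
Zero-pad H(K) = cf to 5 bytes: K' = cf 00 00 00 00.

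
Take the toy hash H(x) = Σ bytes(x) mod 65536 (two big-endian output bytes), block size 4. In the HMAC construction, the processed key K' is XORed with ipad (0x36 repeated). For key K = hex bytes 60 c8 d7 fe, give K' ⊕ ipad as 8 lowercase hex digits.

56fee1c8

Key hex bytes 60 c8 d7 fe is exactly B = 4 bytes: K' = 60 c8 d7 fe.
XOR each byte with 0x36: 60⊕36=56, c8⊕36=fe, d7⊕36=e1, fe⊕36=c8.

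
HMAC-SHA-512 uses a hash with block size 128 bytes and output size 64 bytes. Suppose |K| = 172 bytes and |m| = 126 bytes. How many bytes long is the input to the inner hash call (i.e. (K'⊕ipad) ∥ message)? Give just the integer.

254

Key is 172 > 128 bytes, so it is hashed to 64 bytes then zero-padded to 128: |K'| = 128.
Inner input = (K'⊕ipad) ∥ m → 128 + 126 = 254 bytes.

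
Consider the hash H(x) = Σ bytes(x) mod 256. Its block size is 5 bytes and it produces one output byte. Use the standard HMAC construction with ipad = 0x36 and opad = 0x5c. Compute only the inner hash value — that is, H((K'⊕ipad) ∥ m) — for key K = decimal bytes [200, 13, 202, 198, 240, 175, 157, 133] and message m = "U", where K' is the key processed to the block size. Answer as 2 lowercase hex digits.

Key decimal bytes [200, 13, 202, 198, 240, 175, 157, 133] = c8 0d ca c6 f0 af 9d 85 is 8 bytes > B = 5, so hash it first: H(key) = 26, then zero-pad to 5 bytes: K' = 26 00 00 00 00.
K' ⊕ ipad = 10 36 36 36 36.
Inner input = 10 36 36 36 36 ∥ 55.
Inner hash: sum = 16+54+54+54+54+85 = 317; mod 256 = 61 → 3d.

3d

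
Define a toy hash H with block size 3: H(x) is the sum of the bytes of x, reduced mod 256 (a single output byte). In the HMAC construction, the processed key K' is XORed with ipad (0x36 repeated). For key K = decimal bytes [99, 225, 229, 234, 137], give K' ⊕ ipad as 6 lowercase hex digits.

Key decimal bytes [99, 225, 229, 234, 137] = 63 e1 e5 ea 89 is 5 bytes > B = 3, so hash it first: H(key) = 9c, then zero-pad to 3 bytes: K' = 9c 00 00.
XOR each byte with 0x36: 9c⊕36=aa, 00⊕36=36, 00⊕36=36.

aa3636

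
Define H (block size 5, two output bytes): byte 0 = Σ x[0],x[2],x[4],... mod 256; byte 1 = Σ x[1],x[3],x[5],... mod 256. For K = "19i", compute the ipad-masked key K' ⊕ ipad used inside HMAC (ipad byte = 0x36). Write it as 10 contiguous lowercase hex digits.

Key "19i" = 31 39 69 is 3 bytes ≤ B = 5; zero-pad to 5 bytes: K' = 31 39 69 00 00.
XOR each byte with 0x36: 31⊕36=07, 39⊕36=0f, 69⊕36=5f, 00⊕36=36, 00⊕36=36.

070f5f3636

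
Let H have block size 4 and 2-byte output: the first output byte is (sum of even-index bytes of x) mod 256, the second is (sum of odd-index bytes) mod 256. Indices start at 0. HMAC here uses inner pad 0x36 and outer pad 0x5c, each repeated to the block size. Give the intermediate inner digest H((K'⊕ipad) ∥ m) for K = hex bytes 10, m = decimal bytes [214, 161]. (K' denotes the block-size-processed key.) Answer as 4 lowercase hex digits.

320d

Key hex bytes 10 is 1 byte ≤ B = 4; zero-pad to 4 bytes: K' = 10 00 00 00.
K' ⊕ ipad = 26 36 36 36.
Inner input = 26 36 36 36 ∥ d6 a1.
Inner hash: even-index sum = 306 mod 256 = 50; odd-index sum = 269 mod 256 = 13 → 32 0d.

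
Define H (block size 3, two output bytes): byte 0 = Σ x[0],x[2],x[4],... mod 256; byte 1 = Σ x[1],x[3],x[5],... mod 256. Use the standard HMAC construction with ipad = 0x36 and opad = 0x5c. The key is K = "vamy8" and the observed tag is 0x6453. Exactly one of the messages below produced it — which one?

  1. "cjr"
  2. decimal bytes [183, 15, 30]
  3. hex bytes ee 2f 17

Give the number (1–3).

Key "vamy8" = 76 61 6d 79 38 is 5 bytes > B = 3, so hash it first: H(key) = 1b da, then zero-pad to 3 bytes: K' = 1b da 00.
K' ⊕ ipad = 2d ec 36; K' ⊕ opad = 47 86 5c.
m1: inner = H(2d ec 36 63 6a 72) = cd c1; tag = H(47 86 5c cd c1) = 6453 ← matches
m2: inner = H(2d ec 36 b7 0f 1e) = 72 c1; tag = H(47 86 5c 72 c1) = 64f8
m3: inner = H(2d ec 36 ee 2f 17) = 92 f1; tag = H(47 86 5c 92 f1) = 9418

1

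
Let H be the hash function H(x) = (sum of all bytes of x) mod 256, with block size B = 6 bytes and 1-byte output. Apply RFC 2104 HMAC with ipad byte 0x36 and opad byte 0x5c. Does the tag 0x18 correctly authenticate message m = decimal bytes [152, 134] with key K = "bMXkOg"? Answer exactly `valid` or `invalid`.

invalid

Key "bMXkOg" = 62 4d 58 6b 4f 67 is exactly B = 6 bytes: K' = 62 4d 58 6b 4f 67.
K' ⊕ ipad = 54 7b 6e 5d 79 51; K' ⊕ opad = 3e 11 04 37 13 3b.
Inner hash: sum = 84+123+110+93+121+81+152+134 = 898; mod 256 = 130 → 82.
Outer hash (recomputed tag): sum = 62+17+4+55+19+59+130 = 346; mod 256 = 90 → 5a.
Recomputed tag = 5a; claimed = 18 → mismatch.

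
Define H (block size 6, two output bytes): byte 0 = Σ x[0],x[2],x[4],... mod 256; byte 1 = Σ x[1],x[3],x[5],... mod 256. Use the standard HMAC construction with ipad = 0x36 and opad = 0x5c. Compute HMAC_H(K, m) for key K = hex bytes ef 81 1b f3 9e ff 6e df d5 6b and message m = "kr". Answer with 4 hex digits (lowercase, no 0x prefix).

Key hex bytes ef 81 1b f3 9e ff 6e df d5 6b is 10 bytes > B = 6, so hash it first: H(key) = eb bd, then zero-pad to 6 bytes: K' = eb bd 00 00 00 00.
K' ⊕ ipad = dd 8b 36 36 36 36.  K' ⊕ opad = b7 e1 5c 5c 5c 5c.
Inner input = (K'⊕ipad) ∥ m = dd 8b 36 36 36 36 ∥ 6b 72.
Inner hash: even-index sum = 436 mod 256 = 180; odd-index sum = 361 mod 256 = 105 → b4 69.
Outer input = (K'⊕opad) ∥ inner = b7 e1 5c 5c 5c 5c ∥ b4 69.
Outer hash (tag): even-index sum = 547 mod 256 = 35; odd-index sum = 514 mod 256 = 2 → 23 02.

2302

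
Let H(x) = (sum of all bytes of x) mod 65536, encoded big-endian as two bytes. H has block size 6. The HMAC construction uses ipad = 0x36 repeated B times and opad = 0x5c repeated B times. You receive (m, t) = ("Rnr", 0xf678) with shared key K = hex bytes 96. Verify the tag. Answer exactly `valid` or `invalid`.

invalid

Key hex bytes 96 is 1 byte ≤ B = 6; zero-pad to 6 bytes: K' = 96 00 00 00 00 00.
K' ⊕ ipad = a0 36 36 36 36 36; K' ⊕ opad = ca 5c 5c 5c 5c 5c.
Inner hash: sum = 160+54+54+54+54+54+82+110+114 = 736 → 02 e0.
Outer hash (recomputed tag): sum = 202+92+92+92+92+92+2+224 = 888 → 03 78.
Recomputed tag = 0378; claimed = f678 → mismatch.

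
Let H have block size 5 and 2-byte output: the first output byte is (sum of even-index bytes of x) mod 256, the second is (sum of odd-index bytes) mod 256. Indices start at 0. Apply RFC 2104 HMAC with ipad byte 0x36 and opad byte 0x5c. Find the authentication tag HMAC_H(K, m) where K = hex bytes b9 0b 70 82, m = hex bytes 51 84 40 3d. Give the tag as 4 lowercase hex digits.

Key hex bytes b9 0b 70 82 is 4 bytes ≤ B = 5; zero-pad to 5 bytes: K' = b9 0b 70 82 00.
K' ⊕ ipad = 8f 3d 46 b4 36.  K' ⊕ opad = e5 57 2c de 5c.
Inner input = (K'⊕ipad) ∥ m = 8f 3d 46 b4 36 ∥ 51 84 40 3d.
Inner hash: even-index sum = 460 mod 256 = 204; odd-index sum = 386 mod 256 = 130 → cc 82.
Outer input = (K'⊕opad) ∥ inner = e5 57 2c de 5c ∥ cc 82.
Outer hash (tag): even-index sum = 495 mod 256 = 239; odd-index sum = 513 mod 256 = 1 → ef 01.

ef01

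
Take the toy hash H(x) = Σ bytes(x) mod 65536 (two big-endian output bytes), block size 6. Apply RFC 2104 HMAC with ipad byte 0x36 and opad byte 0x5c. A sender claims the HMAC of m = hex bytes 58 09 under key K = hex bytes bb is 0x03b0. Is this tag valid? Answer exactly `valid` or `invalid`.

valid

Key hex bytes bb is 1 byte ≤ B = 6; zero-pad to 6 bytes: K' = bb 00 00 00 00 00.
K' ⊕ ipad = 8d 36 36 36 36 36; K' ⊕ opad = e7 5c 5c 5c 5c 5c.
Inner hash: sum = 141+54+54+54+54+54+88+9 = 508 → 01 fc.
Outer hash (recomputed tag): sum = 231+92+92+92+92+92+1+252 = 944 → 03 b0.
Recomputed tag = 03b0; claimed = 03b0 → match.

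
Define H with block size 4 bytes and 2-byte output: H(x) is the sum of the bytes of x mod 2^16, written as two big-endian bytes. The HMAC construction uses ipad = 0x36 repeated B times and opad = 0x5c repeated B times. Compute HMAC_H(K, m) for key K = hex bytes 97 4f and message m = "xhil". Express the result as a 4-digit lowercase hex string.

01d4

Key hex bytes 97 4f is 2 bytes ≤ B = 4; zero-pad to 4 bytes: K' = 97 4f 00 00.
K' ⊕ ipad = a1 79 36 36.  K' ⊕ opad = cb 13 5c 5c.
Inner input = (K'⊕ipad) ∥ m = a1 79 36 36 ∥ 78 68 69 6c.
Inner hash: sum = 161+121+54+54+120+104+105+108 = 827 → 03 3b.
Outer input = (K'⊕opad) ∥ inner = cb 13 5c 5c ∥ 03 3b.
Outer hash (tag): sum = 203+19+92+92+3+59 = 468 → 01 d4.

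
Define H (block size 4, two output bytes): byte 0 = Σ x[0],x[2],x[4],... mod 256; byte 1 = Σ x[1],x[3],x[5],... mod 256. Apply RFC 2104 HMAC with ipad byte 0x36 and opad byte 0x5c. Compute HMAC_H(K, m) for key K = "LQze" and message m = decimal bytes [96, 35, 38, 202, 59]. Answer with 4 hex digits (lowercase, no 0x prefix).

Key "LQze" = 4c 51 7a 65 is exactly B = 4 bytes: K' = 4c 51 7a 65.
K' ⊕ ipad = 7a 67 4c 53.  K' ⊕ opad = 10 0d 26 39.
Inner input = (K'⊕ipad) ∥ m = 7a 67 4c 53 ∥ 60 23 26 ca 3b.
Inner hash: even-index sum = 391 mod 256 = 135; odd-index sum = 423 mod 256 = 167 → 87 a7.
Outer input = (K'⊕opad) ∥ inner = 10 0d 26 39 ∥ 87 a7.
Outer hash (tag): even-index sum = 189 mod 256 = 189; odd-index sum = 237 mod 256 = 237 → bd ed.

bded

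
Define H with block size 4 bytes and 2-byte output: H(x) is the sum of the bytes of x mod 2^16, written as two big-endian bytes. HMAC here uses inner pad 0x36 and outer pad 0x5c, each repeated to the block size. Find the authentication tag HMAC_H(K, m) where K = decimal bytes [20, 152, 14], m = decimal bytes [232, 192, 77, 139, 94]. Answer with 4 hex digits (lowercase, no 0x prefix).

01da

Key decimal bytes [20, 152, 14] = 14 98 0e is 3 bytes ≤ B = 4; zero-pad to 4 bytes: K' = 14 98 0e 00.
K' ⊕ ipad = 22 ae 38 36.  K' ⊕ opad = 48 c4 52 5c.
Inner input = (K'⊕ipad) ∥ m = 22 ae 38 36 ∥ e8 c0 4d 8b 5e.
Inner hash: sum = 34+174+56+54+232+192+77+139+94 = 1052 → 04 1c.
Outer input = (K'⊕opad) ∥ inner = 48 c4 52 5c ∥ 04 1c.
Outer hash (tag): sum = 72+196+82+92+4+28 = 474 → 01 da.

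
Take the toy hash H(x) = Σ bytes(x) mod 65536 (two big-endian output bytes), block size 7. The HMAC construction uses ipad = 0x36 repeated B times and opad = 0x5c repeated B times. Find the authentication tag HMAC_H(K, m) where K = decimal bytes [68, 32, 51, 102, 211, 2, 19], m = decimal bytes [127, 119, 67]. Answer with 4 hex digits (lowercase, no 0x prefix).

02d0

Key decimal bytes [68, 32, 51, 102, 211, 2, 19] = 44 20 33 66 d3 02 13 is exactly B = 7 bytes: K' = 44 20 33 66 d3 02 13.
K' ⊕ ipad = 72 16 05 50 e5 34 25.  K' ⊕ opad = 18 7c 6f 3a 8f 5e 4f.
Inner input = (K'⊕ipad) ∥ m = 72 16 05 50 e5 34 25 ∥ 7f 77 43.
Inner hash: sum = 114+22+5+80+229+52+37+127+119+67 = 852 → 03 54.
Outer input = (K'⊕opad) ∥ inner = 18 7c 6f 3a 8f 5e 4f ∥ 03 54.
Outer hash (tag): sum = 24+124+111+58+143+94+79+3+84 = 720 → 02 d0.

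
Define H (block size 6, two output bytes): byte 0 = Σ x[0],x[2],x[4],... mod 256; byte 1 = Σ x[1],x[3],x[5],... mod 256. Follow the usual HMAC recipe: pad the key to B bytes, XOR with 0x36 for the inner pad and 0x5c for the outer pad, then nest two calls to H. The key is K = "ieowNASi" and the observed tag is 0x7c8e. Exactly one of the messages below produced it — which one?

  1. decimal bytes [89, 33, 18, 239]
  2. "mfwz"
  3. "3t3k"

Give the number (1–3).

Key "ieowNASi" = 69 65 6f 77 4e 41 53 69 is 8 bytes > B = 6, so hash it first: H(key) = 79 86, then zero-pad to 6 bytes: K' = 79 86 00 00 00 00.
K' ⊕ ipad = 4f b0 36 36 36 36; K' ⊕ opad = 25 da 5c 5c 5c 5c.
m1: inner = H(4f b0 36 36 36 36 59 21 12 ef) = 26 2c; tag = H(25 da 5c 5c 5c 5c 26 2c) = 03be
m2: inner = H(4f b0 36 36 36 36 6d 66 77 7a) = 9f fc; tag = H(25 da 5c 5c 5c 5c 9f fc) = 7c8e ← matches
m3: inner = H(4f b0 36 36 36 36 33 74 33 6b) = 21 fb; tag = H(25 da 5c 5c 5c 5c 21 fb) = fe8d

2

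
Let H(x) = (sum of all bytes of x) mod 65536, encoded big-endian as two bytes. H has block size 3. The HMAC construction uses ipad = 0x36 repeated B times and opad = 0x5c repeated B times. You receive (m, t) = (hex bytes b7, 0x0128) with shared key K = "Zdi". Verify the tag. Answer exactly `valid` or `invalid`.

Key "Zdi" = 5a 64 69 is exactly B = 3 bytes: K' = 5a 64 69.
K' ⊕ ipad = 6c 52 5f; K' ⊕ opad = 06 38 35.
Inner hash: sum = 108+82+95+183 = 468 → 01 d4.
Outer hash (recomputed tag): sum = 6+56+53+1+212 = 328 → 01 48.
Recomputed tag = 0148; claimed = 0128 → mismatch.

invalid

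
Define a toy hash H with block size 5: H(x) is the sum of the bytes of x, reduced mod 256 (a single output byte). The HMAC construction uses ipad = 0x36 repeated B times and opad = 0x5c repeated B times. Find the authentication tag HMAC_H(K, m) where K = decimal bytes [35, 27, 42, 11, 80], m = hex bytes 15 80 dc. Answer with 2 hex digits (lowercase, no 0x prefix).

Key decimal bytes [35, 27, 42, 11, 80] = 23 1b 2a 0b 50 is exactly B = 5 bytes: K' = 23 1b 2a 0b 50.
K' ⊕ ipad = 15 2d 1c 3d 66.  K' ⊕ opad = 7f 47 76 57 0c.
Inner input = (K'⊕ipad) ∥ m = 15 2d 1c 3d 66 ∥ 15 80 dc.
Inner hash: sum = 21+45+28+61+102+21+128+220 = 626; mod 256 = 114 → 72.
Outer input = (K'⊕opad) ∥ inner = 7f 47 76 57 0c ∥ 72.
Outer hash (tag): sum = 127+71+118+87+12+114 = 529; mod 256 = 17 → 11.

11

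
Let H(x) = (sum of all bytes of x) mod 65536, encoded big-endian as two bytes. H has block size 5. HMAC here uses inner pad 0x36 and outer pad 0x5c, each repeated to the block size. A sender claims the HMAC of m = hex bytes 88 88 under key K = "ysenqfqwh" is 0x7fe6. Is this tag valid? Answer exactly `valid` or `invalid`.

Key "ysenqfqwh" = 79 73 65 6e 71 66 71 77 68 is 9 bytes > B = 5, so hash it first: H(key) = 03 e6, then zero-pad to 5 bytes: K' = 03 e6 00 00 00.
K' ⊕ ipad = 35 d0 36 36 36; K' ⊕ opad = 5f ba 5c 5c 5c.
Inner hash: sum = 53+208+54+54+54+136+136 = 695 → 02 b7.
Outer hash (recomputed tag): sum = 95+186+92+92+92+2+183 = 742 → 02 e6.
Recomputed tag = 02e6; claimed = 7fe6 → mismatch.

invalid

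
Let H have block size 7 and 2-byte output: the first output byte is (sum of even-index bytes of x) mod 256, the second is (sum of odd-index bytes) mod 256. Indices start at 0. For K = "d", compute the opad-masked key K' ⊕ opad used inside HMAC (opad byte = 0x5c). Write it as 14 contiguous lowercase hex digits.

385c5c5c5c5c5c

Key "d" = 64 is 1 byte ≤ B = 7; zero-pad to 7 bytes: K' = 64 00 00 00 00 00 00.
XOR each byte with 0x5c: 64⊕5c=38, 00⊕5c=5c, 00⊕5c=5c, 00⊕5c=5c, 00⊕5c=5c, 00⊕5c=5c, 00⊕5c=5c.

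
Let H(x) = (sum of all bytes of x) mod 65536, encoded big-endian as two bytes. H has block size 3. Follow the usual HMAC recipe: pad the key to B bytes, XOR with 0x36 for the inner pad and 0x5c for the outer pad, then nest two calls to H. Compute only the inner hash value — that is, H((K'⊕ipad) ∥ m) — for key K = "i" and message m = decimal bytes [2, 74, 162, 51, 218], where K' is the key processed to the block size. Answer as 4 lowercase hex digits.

02c6

Key "i" = 69 is 1 byte ≤ B = 3; zero-pad to 3 bytes: K' = 69 00 00.
K' ⊕ ipad = 5f 36 36.
Inner input = 5f 36 36 ∥ 02 4a a2 33 da.
Inner hash: sum = 95+54+54+2+74+162+51+218 = 710 → 02 c6.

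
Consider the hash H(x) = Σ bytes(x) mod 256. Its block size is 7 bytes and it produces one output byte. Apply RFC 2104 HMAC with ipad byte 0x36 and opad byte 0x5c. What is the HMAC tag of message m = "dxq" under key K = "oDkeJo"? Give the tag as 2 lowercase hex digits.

Key "oDkeJo" = 6f 44 6b 65 4a 6f is 6 bytes ≤ B = 7; zero-pad to 7 bytes: K' = 6f 44 6b 65 4a 6f 00.
K' ⊕ ipad = 59 72 5d 53 7c 59 36.  K' ⊕ opad = 33 18 37 39 16 33 5c.
Inner input = (K'⊕ipad) ∥ m = 59 72 5d 53 7c 59 36 ∥ 64 78 71.
Inner hash: sum = 89+114+93+83+124+89+54+100+120+113 = 979; mod 256 = 211 → d3.
Outer input = (K'⊕opad) ∥ inner = 33 18 37 39 16 33 5c ∥ d3.
Outer hash (tag): sum = 51+24+55+57+22+51+92+211 = 563; mod 256 = 51 → 33.

33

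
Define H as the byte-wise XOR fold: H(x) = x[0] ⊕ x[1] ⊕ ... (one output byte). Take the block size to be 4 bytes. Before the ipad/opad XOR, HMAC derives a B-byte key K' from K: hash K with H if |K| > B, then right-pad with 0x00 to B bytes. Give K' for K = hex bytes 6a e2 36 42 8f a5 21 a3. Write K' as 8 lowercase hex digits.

54000000

|K| = 8 > B = 4, so first hash the key.
H(K): XOR 6a⊕e2⊕36⊕42⊕8f⊕a5⊕21⊕a3 = 54.
Zero-pad H(K) = 54 to 4 bytes: K' = 54 00 00 00.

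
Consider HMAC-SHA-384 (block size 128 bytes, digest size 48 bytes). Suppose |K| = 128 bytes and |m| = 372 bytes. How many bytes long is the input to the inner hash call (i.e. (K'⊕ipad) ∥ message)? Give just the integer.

Key is 128 ≤ 128 bytes, zero-padded: |K'| = 128.
Inner input = (K'⊕ipad) ∥ m → 128 + 372 = 500 bytes.

500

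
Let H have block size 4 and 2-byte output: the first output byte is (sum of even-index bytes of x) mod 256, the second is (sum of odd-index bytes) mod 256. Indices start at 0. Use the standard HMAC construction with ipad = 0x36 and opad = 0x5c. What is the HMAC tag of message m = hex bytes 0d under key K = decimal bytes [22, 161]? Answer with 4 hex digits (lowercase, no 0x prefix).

Key decimal bytes [22, 161] = 16 a1 is 2 bytes ≤ B = 4; zero-pad to 4 bytes: K' = 16 a1 00 00.
K' ⊕ ipad = 20 97 36 36.  K' ⊕ opad = 4a fd 5c 5c.
Inner input = (K'⊕ipad) ∥ m = 20 97 36 36 ∥ 0d.
Inner hash: even-index sum = 99 mod 256 = 99; odd-index sum = 205 mod 256 = 205 → 63 cd.
Outer input = (K'⊕opad) ∥ inner = 4a fd 5c 5c ∥ 63 cd.
Outer hash (tag): even-index sum = 265 mod 256 = 9; odd-index sum = 550 mod 256 = 38 → 09 26.

0926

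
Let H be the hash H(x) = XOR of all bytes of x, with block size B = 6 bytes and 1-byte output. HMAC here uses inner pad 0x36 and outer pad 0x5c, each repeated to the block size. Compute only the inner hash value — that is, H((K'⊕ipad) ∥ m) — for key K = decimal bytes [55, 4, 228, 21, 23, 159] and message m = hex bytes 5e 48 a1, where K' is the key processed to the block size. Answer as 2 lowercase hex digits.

fd

Key decimal bytes [55, 4, 228, 21, 23, 159] = 37 04 e4 15 17 9f is exactly B = 6 bytes: K' = 37 04 e4 15 17 9f.
K' ⊕ ipad = 01 32 d2 23 21 a9.
Inner input = 01 32 d2 23 21 a9 ∥ 5e 48 a1.
Inner hash: XOR 01⊕32⊕d2⊕23⊕21⊕a9⊕5e⊕48⊕a1 = fd.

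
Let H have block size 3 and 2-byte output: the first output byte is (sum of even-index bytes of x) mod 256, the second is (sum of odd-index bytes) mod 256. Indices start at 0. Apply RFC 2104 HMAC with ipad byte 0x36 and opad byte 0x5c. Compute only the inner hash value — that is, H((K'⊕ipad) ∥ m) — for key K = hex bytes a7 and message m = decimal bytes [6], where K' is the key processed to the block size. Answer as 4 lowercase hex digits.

Key hex bytes a7 is 1 byte ≤ B = 3; zero-pad to 3 bytes: K' = a7 00 00.
K' ⊕ ipad = 91 36 36.
Inner input = 91 36 36 ∥ 06.
Inner hash: even-index sum = 199 mod 256 = 199; odd-index sum = 60 mod 256 = 60 → c7 3c.

c73c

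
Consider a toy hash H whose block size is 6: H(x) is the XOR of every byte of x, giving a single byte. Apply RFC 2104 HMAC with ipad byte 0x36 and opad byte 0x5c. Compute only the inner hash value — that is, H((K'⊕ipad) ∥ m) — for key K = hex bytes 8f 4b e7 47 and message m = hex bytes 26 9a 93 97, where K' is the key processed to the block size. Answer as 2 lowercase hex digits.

dc

Key hex bytes 8f 4b e7 47 is 4 bytes ≤ B = 6; zero-pad to 6 bytes: K' = 8f 4b e7 47 00 00.
K' ⊕ ipad = b9 7d d1 71 36 36.
Inner input = b9 7d d1 71 36 36 ∥ 26 9a 93 97.
Inner hash: XOR b9⊕7d⊕d1⊕71⊕36⊕36⊕26⊕9a⊕93⊕97 = dc.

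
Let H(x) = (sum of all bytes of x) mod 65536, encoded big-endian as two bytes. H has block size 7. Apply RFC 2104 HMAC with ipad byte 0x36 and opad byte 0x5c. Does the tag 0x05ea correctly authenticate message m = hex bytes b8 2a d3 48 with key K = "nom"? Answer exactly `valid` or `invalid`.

invalid

Key "nom" = 6e 6f 6d is 3 bytes ≤ B = 7; zero-pad to 7 bytes: K' = 6e 6f 6d 00 00 00 00.
K' ⊕ ipad = 58 59 5b 36 36 36 36; K' ⊕ opad = 32 33 31 5c 5c 5c 5c.
Inner hash: sum = 88+89+91+54+54+54+54+184+42+211+72 = 993 → 03 e1.
Outer hash (recomputed tag): sum = 50+51+49+92+92+92+92+3+225 = 746 → 02 ea.
Recomputed tag = 02ea; claimed = 05ea → mismatch.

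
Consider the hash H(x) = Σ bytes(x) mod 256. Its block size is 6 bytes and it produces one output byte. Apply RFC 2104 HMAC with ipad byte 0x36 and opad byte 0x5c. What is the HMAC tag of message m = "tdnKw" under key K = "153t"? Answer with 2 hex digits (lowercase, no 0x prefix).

Key "153t" = 31 35 33 74 is 4 bytes ≤ B = 6; zero-pad to 6 bytes: K' = 31 35 33 74 00 00.
K' ⊕ ipad = 07 03 05 42 36 36.  K' ⊕ opad = 6d 69 6f 28 5c 5c.
Inner input = (K'⊕ipad) ∥ m = 07 03 05 42 36 36 ∥ 74 64 6e 4b 77.
Inner hash: sum = 7+3+5+66+54+54+116+100+110+75+119 = 709; mod 256 = 197 → c5.
Outer input = (K'⊕opad) ∥ inner = 6d 69 6f 28 5c 5c ∥ c5.
Outer hash (tag): sum = 109+105+111+40+92+92+197 = 746; mod 256 = 234 → ea.

ea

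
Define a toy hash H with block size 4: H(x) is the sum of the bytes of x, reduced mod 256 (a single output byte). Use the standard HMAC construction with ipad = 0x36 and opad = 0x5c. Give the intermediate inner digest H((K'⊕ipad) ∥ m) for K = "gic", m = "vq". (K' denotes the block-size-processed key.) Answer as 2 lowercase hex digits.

22

Key "gic" = 67 69 63 is 3 bytes ≤ B = 4; zero-pad to 4 bytes: K' = 67 69 63 00.
K' ⊕ ipad = 51 5f 55 36.
Inner input = 51 5f 55 36 ∥ 76 71.
Inner hash: sum = 81+95+85+54+118+113 = 546; mod 256 = 34 → 22.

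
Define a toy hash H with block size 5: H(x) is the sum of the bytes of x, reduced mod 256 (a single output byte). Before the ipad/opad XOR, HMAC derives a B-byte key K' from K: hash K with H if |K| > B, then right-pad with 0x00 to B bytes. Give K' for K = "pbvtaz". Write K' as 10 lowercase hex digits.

9700000000

|K| = 6 > B = 5, so first hash the key.
H(K): sum = 112+98+118+116+97+122 = 663; mod 256 = 151 → 97.
Zero-pad H(K) = 97 to 5 bytes: K' = 97 00 00 00 00.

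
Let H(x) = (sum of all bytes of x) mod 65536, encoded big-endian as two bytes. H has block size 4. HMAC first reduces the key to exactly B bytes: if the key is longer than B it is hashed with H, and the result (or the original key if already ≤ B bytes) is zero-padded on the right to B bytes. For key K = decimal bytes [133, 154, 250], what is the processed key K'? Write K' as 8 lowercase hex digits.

Key decimal bytes [133, 154, 250] = 85 9a fa is 3 bytes ≤ B = 4; zero-pad to 4 bytes: K' = 85 9a fa 00.

859afa00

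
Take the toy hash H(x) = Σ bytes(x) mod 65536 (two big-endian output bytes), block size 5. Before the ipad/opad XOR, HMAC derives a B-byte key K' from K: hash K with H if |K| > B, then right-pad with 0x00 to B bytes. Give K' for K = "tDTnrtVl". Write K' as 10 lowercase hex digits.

|K| = 8 > B = 5, so first hash the key.
H(K): sum = 116+68+84+110+114+116+86+108 = 802 → 03 22.
Zero-pad H(K) = 03 22 to 5 bytes: K' = 03 22 00 00 00.

0322000000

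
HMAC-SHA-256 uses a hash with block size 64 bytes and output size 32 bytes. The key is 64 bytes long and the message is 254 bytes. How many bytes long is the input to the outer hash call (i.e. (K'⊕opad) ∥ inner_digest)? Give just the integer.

Key is 64 ≤ 64 bytes, zero-padded: |K'| = 64.
Outer input = (K'⊕opad) ∥ H(inner) → 64 + 32 = 96 bytes.

96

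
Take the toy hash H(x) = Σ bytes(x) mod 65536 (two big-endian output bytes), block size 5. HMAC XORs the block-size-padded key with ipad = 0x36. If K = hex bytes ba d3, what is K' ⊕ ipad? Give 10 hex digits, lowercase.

8ce5363636

Key hex bytes ba d3 is 2 bytes ≤ B = 5; zero-pad to 5 bytes: K' = ba d3 00 00 00.
XOR each byte with 0x36: ba⊕36=8c, d3⊕36=e5, 00⊕36=36, 00⊕36=36, 00⊕36=36.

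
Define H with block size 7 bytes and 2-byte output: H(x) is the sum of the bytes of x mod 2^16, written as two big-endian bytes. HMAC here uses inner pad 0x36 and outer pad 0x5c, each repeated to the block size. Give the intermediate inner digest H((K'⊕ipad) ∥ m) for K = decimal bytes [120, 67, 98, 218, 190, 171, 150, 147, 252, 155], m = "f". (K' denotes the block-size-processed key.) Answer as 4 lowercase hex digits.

01ba

Key decimal bytes [120, 67, 98, 218, 190, 171, 150, 147, 252, 155] = 78 43 62 da be ab 96 93 fc 9b is 10 bytes > B = 7, so hash it first: H(key) = 06 20, then zero-pad to 7 bytes: K' = 06 20 00 00 00 00 00.
K' ⊕ ipad = 30 16 36 36 36 36 36.
Inner input = 30 16 36 36 36 36 36 ∥ 66.
Inner hash: sum = 48+22+54+54+54+54+54+102 = 442 → 01 ba.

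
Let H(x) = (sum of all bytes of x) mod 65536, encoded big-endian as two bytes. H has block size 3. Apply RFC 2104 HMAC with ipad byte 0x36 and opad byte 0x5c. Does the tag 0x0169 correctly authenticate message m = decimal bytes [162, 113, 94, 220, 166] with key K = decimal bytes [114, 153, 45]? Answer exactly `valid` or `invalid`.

valid

Key decimal bytes [114, 153, 45] = 72 99 2d is exactly B = 3 bytes: K' = 72 99 2d.
K' ⊕ ipad = 44 af 1b; K' ⊕ opad = 2e c5 71.
Inner hash: sum = 68+175+27+162+113+94+220+166 = 1025 → 04 01.
Outer hash (recomputed tag): sum = 46+197+113+4+1 = 361 → 01 69.
Recomputed tag = 0169; claimed = 0169 → match.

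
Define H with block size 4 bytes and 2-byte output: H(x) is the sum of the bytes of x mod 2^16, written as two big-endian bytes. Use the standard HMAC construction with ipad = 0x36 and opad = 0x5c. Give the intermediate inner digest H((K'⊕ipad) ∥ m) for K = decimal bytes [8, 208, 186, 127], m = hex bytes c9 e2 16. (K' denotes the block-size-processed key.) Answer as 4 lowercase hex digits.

Key decimal bytes [8, 208, 186, 127] = 08 d0 ba 7f is exactly B = 4 bytes: K' = 08 d0 ba 7f.
K' ⊕ ipad = 3e e6 8c 49.
Inner input = 3e e6 8c 49 ∥ c9 e2 16.
Inner hash: sum = 62+230+140+73+201+226+22 = 954 → 03 ba.

03ba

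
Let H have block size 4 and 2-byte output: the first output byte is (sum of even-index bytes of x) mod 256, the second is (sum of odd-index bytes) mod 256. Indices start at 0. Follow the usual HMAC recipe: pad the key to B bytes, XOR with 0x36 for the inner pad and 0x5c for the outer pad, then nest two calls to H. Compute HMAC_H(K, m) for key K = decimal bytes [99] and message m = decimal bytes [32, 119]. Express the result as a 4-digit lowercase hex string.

Key decimal bytes [99] = 63 is 1 byte ≤ B = 4; zero-pad to 4 bytes: K' = 63 00 00 00.
K' ⊕ ipad = 55 36 36 36.  K' ⊕ opad = 3f 5c 5c 5c.
Inner input = (K'⊕ipad) ∥ m = 55 36 36 36 ∥ 20 77.
Inner hash: even-index sum = 171 mod 256 = 171; odd-index sum = 227 mod 256 = 227 → ab e3.
Outer input = (K'⊕opad) ∥ inner = 3f 5c 5c 5c ∥ ab e3.
Outer hash (tag): even-index sum = 326 mod 256 = 70; odd-index sum = 411 mod 256 = 155 → 46 9b.

469b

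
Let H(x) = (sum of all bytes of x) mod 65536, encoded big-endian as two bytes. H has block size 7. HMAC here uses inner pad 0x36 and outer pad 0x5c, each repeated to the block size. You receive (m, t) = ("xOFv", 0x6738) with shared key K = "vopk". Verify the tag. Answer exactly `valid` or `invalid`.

invalid

Key "vopk" = 76 6f 70 6b is 4 bytes ≤ B = 7; zero-pad to 7 bytes: K' = 76 6f 70 6b 00 00 00.
K' ⊕ ipad = 40 59 46 5d 36 36 36; K' ⊕ opad = 2a 33 2c 37 5c 5c 5c.
Inner hash: sum = 64+89+70+93+54+54+54+120+79+70+118 = 865 → 03 61.
Outer hash (recomputed tag): sum = 42+51+44+55+92+92+92+3+97 = 568 → 02 38.
Recomputed tag = 0238; claimed = 6738 → mismatch.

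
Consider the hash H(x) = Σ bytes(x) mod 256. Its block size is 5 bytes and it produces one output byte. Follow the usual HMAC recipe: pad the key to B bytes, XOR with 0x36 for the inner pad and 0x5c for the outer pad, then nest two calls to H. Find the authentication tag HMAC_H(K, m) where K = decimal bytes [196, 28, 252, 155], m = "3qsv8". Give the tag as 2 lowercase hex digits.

Key decimal bytes [196, 28, 252, 155] = c4 1c fc 9b is 4 bytes ≤ B = 5; zero-pad to 5 bytes: K' = c4 1c fc 9b 00.
K' ⊕ ipad = f2 2a ca ad 36.  K' ⊕ opad = 98 40 a0 c7 5c.
Inner input = (K'⊕ipad) ∥ m = f2 2a ca ad 36 ∥ 33 71 73 76 38.
Inner hash: sum = 242+42+202+173+54+51+113+115+118+56 = 1166; mod 256 = 142 → 8e.
Outer input = (K'⊕opad) ∥ inner = 98 40 a0 c7 5c ∥ 8e.
Outer hash (tag): sum = 152+64+160+199+92+142 = 809; mod 256 = 41 → 29.

29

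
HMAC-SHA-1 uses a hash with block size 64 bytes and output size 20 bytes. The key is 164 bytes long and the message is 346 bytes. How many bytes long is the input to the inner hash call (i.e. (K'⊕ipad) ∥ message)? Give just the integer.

Key is 164 > 64 bytes, so it is hashed to 20 bytes then zero-padded to 64: |K'| = 64.
Inner input = (K'⊕ipad) ∥ m → 64 + 346 = 410 bytes.

410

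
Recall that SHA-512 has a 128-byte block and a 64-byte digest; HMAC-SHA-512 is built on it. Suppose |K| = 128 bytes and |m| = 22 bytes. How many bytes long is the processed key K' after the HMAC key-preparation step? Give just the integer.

Key is 128 ≤ 128 bytes, zero-padded: |K'| = 128.

128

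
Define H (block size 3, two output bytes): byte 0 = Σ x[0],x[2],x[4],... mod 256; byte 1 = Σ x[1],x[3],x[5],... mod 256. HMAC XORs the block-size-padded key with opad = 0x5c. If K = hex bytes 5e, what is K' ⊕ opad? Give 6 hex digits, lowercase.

025c5c

Key hex bytes 5e is 1 byte ≤ B = 3; zero-pad to 3 bytes: K' = 5e 00 00.
XOR each byte with 0x5c: 5e⊕5c=02, 00⊕5c=5c, 00⊕5c=5c.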